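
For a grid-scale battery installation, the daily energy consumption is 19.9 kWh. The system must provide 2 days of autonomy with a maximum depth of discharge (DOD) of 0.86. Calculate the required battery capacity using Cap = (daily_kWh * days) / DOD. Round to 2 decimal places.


Total energy needed = daily * days = 19.9 * 2 = 39.8 kWh
Account for depth of discharge:
  Cap = total_energy / DOD = 39.8 / 0.86
  Cap = 46.28 kWh

46.28


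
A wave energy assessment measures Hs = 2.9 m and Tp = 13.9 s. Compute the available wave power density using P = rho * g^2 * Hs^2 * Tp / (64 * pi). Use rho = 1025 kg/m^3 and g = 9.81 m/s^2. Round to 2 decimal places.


Apply wave power formula:
  g^2 = 9.81^2 = 96.2361
  Hs^2 = 2.9^2 = 8.41
  Numerator = rho * g^2 * Hs^2 * Tp = 1025 * 96.2361 * 8.41 * 13.9 = 11531151.45
  Denominator = 64 * pi = 201.0619
  P = 11531151.45 / 201.0619 = 57351.24 W/m

57351.24


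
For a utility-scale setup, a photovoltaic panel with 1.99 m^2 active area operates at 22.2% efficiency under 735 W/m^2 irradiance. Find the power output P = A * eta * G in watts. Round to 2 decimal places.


Use the solar power formula P = A * eta * G.
Given: A = 1.99 m^2, eta = 0.222, G = 735 W/m^2
P = 1.99 * 0.222 * 735
P = 324.71 W

324.71


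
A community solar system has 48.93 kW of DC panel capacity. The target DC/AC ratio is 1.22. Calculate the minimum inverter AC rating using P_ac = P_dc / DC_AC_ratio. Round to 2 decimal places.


The inverter AC capacity is determined by the DC/AC ratio.
Given: P_dc = 48.93 kW, DC/AC ratio = 1.22
P_ac = P_dc / ratio = 48.93 / 1.22
P_ac = 40.11 kW

40.11


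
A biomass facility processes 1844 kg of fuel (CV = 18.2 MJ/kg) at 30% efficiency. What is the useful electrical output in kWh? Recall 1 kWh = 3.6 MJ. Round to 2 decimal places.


Total energy = mass * CV = 1844 * 18.2 = 33560.8 MJ
Useful energy = total * eta = 33560.8 * 0.3 = 10068.24 MJ
Convert to kWh: 10068.24 / 3.6
Useful energy = 2796.73 kWh

2796.73


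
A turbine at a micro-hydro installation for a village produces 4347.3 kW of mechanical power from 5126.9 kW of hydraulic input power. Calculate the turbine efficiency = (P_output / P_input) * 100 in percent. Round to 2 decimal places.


Turbine efficiency = (output power / input power) * 100
eta = (4347.3 / 5126.9) * 100
eta = 84.79%

84.79


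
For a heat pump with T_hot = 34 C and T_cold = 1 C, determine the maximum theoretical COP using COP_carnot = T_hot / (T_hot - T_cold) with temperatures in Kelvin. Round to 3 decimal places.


Convert to Kelvin:
  T_hot = 34 + 273.15 = 307.15 K
  T_cold = 1 + 273.15 = 274.15 K
Apply Carnot COP formula:
  COP = T_hot_K / (T_hot_K - T_cold_K) = 307.15 / 33.0
  COP = 9.308

9.308


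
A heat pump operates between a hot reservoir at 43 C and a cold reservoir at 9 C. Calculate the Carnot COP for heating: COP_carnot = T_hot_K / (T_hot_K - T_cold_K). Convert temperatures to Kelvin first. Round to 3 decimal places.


Convert to Kelvin:
  T_hot = 43 + 273.15 = 316.15 K
  T_cold = 9 + 273.15 = 282.15 K
Apply Carnot COP formula:
  COP = T_hot_K / (T_hot_K - T_cold_K) = 316.15 / 34.0
  COP = 9.299

9.299


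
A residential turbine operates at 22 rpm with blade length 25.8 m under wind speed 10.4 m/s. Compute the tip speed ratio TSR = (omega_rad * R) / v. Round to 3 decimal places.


Convert rotational speed to rad/s:
  omega = 22 * 2 * pi / 60 = 2.3038 rad/s
Compute tip speed:
  v_tip = omega * R = 2.3038 * 25.8 = 59.439 m/s
Tip speed ratio:
  TSR = v_tip / v_wind = 59.439 / 10.4 = 5.715

5.715


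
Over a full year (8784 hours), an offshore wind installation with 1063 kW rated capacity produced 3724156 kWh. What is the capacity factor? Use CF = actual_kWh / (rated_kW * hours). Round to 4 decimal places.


Capacity factor = actual output / maximum possible output
Maximum possible = rated * hours = 1063 * 8784 = 9337392 kWh
CF = 3724156 / 9337392
CF = 0.3988

0.3988


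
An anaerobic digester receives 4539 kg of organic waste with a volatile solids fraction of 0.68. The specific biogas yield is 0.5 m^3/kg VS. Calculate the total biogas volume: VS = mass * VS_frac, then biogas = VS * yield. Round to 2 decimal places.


Compute volatile solids:
  VS = mass * VS_fraction = 4539 * 0.68 = 3086.52 kg
Calculate biogas volume:
  Biogas = VS * specific_yield = 3086.52 * 0.5
  Biogas = 1543.26 m^3

1543.26


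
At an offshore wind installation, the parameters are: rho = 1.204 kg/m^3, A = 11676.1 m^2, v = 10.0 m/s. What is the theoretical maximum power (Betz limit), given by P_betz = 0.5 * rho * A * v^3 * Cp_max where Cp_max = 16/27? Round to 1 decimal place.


The Betz coefficient Cp_max = 16/27 = 0.5926
v^3 = 10.0^3 = 1000.0
P_betz = 0.5 * rho * A * v^3 * Cp_max
P_betz = 0.5 * 1.204 * 11676.1 * 1000.0 * 0.5926
P_betz = 4165340.6 W

4165340.6


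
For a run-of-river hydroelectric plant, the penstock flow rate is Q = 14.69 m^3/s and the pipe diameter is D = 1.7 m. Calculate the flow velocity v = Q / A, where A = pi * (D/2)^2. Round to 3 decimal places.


Compute pipe cross-sectional area:
  A = pi * (D/2)^2 = pi * (1.7/2)^2 = 2.2698 m^2
Calculate velocity:
  v = Q / A = 14.69 / 2.2698
  v = 6.472 m/s

6.472


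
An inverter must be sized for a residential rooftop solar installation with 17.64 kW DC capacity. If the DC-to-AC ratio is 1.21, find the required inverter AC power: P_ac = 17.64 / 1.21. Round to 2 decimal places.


The inverter AC capacity is determined by the DC/AC ratio.
Given: P_dc = 17.64 kW, DC/AC ratio = 1.21
P_ac = P_dc / ratio = 17.64 / 1.21
P_ac = 14.58 kW

14.58


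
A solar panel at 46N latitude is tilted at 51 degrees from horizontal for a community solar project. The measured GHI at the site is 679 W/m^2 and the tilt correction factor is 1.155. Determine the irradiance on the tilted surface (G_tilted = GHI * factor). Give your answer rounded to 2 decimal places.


Identify the given values:
  GHI = 679 W/m^2, tilt correction factor = 1.155
Apply the formula G_tilted = GHI * factor:
  G_tilted = 679 * 1.155
  G_tilted = 784.25 W/m^2

784.25


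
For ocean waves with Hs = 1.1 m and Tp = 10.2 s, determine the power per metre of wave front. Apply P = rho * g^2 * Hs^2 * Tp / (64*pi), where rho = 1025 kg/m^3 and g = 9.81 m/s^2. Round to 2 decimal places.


Apply wave power formula:
  g^2 = 9.81^2 = 96.2361
  Hs^2 = 1.1^2 = 1.21
  Numerator = rho * g^2 * Hs^2 * Tp = 1025 * 96.2361 * 1.21 * 10.2 = 1217439.59
  Denominator = 64 * pi = 201.0619
  P = 1217439.59 / 201.0619 = 6055.05 W/m

6055.05


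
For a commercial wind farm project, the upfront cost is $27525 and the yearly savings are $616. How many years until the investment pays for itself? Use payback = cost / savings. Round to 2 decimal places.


Simple payback period = initial cost / annual savings
Payback = 27525 / 616
Payback = 44.68 years

44.68


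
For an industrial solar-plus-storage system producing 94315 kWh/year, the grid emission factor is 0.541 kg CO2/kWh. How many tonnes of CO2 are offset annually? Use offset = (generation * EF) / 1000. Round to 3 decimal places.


CO2 offset in kg = generation * emission_factor
CO2 offset = 94315 * 0.541 = 51024.42 kg
Convert to tonnes:
  CO2 offset = 51024.42 / 1000 = 51.024 tonnes

51.024


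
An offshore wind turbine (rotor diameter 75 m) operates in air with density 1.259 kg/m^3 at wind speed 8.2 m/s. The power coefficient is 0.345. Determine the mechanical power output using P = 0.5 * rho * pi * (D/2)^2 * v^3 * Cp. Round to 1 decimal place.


Step 1 -- Compute swept area:
  A = pi * (D/2)^2 = pi * (75/2)^2 = 4417.86 m^2
Step 2 -- Apply wind power equation:
  P = 0.5 * rho * A * v^3 * Cp
  v^3 = 8.2^3 = 551.368
  P = 0.5 * 1.259 * 4417.86 * 551.368 * 0.345
  P = 529016.0 W

529016.0


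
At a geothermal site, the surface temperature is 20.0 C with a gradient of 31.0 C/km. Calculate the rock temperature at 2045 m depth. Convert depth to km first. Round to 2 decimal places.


Convert depth to km: 2045 / 1000 = 2.045 km
Temperature increase = gradient * depth_km = 31.0 * 2.045 = 63.4 C
Temperature at depth = T_surface + delta_T = 20.0 + 63.4
T = 83.40 C

83.40


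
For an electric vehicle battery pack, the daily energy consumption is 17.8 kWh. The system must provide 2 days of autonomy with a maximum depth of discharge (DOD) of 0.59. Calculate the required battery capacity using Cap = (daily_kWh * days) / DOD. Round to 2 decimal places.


Total energy needed = daily * days = 17.8 * 2 = 35.6 kWh
Account for depth of discharge:
  Cap = total_energy / DOD = 35.6 / 0.59
  Cap = 60.34 kWh

60.34


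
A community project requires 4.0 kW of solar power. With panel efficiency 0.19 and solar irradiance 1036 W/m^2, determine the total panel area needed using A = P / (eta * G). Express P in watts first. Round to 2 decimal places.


Convert target power to watts: P = 4.0 * 1000 = 4000.0 W
Compute denominator: eta * G = 0.19 * 1036 = 196.84
Required area A = P / (eta * G) = 4000.0 / 196.84
A = 20.32 m^2

20.32


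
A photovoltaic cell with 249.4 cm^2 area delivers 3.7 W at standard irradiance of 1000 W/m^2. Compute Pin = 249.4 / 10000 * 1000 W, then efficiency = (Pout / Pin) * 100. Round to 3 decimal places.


First compute the input power:
  Pin = area_cm2 / 10000 * G = 249.4 / 10000 * 1000 = 24.94 W
Then compute efficiency:
  Efficiency = (Pout / Pin) * 100 = (3.7 / 24.94) * 100
  Efficiency = 14.836%

14.836


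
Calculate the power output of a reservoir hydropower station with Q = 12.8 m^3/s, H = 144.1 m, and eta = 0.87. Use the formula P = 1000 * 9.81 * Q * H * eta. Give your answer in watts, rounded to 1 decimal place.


Apply the hydropower formula P = rho * g * Q * H * eta
rho * g = 1000 * 9.81 = 9810.0
P = 9810.0 * 12.8 * 144.1 * 0.87
P = 15742083.5 W

15742083.5


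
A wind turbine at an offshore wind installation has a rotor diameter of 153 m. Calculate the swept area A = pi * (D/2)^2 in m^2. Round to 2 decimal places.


Compute the rotor radius:
  r = D / 2 = 153 / 2 = 76.5 m
Calculate swept area:
  A = pi * r^2 = pi * 76.5^2
  A = 18385.39 m^2

18385.39


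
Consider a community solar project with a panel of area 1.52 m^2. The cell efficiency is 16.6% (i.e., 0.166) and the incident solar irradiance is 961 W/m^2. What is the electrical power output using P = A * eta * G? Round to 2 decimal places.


Use the solar power formula P = A * eta * G.
Given: A = 1.52 m^2, eta = 0.166, G = 961 W/m^2
P = 1.52 * 0.166 * 961
P = 242.48 W

242.48


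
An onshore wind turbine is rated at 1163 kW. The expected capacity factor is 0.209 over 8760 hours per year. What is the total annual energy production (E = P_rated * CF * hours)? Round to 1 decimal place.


Annual energy = rated_kW * capacity_factor * hours_per_year
Given: P_rated = 1163 kW, CF = 0.209, hours = 8760
E = 1163 * 0.209 * 8760
E = 2129266.9 kWh

2129266.9


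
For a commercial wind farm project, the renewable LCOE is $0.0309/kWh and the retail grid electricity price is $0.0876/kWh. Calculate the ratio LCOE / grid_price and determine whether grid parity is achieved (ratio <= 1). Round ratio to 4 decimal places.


Compare LCOE to grid price:
  LCOE = $0.0309/kWh, Grid price = $0.0876/kWh
  Ratio = LCOE / grid_price = 0.0309 / 0.0876 = 0.3527
  Grid parity achieved (ratio <= 1)? yes

0.3527


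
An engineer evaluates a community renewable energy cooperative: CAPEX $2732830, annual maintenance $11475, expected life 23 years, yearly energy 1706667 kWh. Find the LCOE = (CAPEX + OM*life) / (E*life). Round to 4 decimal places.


Total cost = CAPEX + OM * lifetime = 2732830 + 11475 * 23 = 2732830 + 263925 = 2996755
Total generation = annual * lifetime = 1706667 * 23 = 39253341 kWh
LCOE = 2996755 / 39253341
LCOE = 0.0763 $/kWh

0.0763


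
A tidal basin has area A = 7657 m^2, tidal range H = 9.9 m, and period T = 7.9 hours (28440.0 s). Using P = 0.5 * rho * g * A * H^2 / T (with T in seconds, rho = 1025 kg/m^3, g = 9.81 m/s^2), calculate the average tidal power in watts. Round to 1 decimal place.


Convert period to seconds: T = 7.9 * 3600 = 28440.0 s
H^2 = 9.9^2 = 98.01
P = 0.5 * rho * g * A * H^2 / T
P = 0.5 * 1025 * 9.81 * 7657 * 98.01 / 28440.0
P = 132666.8 W

132666.8


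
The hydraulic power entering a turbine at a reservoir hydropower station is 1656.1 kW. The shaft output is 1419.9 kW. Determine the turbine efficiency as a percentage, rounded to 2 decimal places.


Turbine efficiency = (output power / input power) * 100
eta = (1419.9 / 1656.1) * 100
eta = 85.74%

85.74


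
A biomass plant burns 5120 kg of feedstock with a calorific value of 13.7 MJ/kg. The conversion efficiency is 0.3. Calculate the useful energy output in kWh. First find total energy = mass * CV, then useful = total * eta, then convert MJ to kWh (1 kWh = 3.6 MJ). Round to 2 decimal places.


Total energy = mass * CV = 5120 * 13.7 = 70144.0 MJ
Useful energy = total * eta = 70144.0 * 0.3 = 21043.2 MJ
Convert to kWh: 21043.2 / 3.6
Useful energy = 5845.33 kWh

5845.33


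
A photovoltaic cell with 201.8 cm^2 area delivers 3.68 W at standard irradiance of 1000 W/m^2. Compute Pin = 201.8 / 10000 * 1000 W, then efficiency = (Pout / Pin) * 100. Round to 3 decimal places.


First compute the input power:
  Pin = area_cm2 / 10000 * G = 201.8 / 10000 * 1000 = 20.18 W
Then compute efficiency:
  Efficiency = (Pout / Pin) * 100 = (3.68 / 20.18) * 100
  Efficiency = 18.236%

18.236


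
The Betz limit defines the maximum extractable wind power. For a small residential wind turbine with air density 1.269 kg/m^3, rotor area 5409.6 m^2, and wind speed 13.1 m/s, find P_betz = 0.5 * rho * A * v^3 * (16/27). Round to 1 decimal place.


The Betz coefficient Cp_max = 16/27 = 0.5926
v^3 = 13.1^3 = 2248.091
P_betz = 0.5 * rho * A * v^3 * Cp_max
P_betz = 0.5 * 1.269 * 5409.6 * 2248.091 * 0.5926
P_betz = 4572638.7 W

4572638.7


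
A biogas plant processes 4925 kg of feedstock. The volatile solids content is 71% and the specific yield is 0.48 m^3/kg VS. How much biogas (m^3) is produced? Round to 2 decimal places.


Compute volatile solids:
  VS = mass * VS_fraction = 4925 * 0.71 = 3496.75 kg
Calculate biogas volume:
  Biogas = VS * specific_yield = 3496.75 * 0.48
  Biogas = 1678.44 m^3

1678.44


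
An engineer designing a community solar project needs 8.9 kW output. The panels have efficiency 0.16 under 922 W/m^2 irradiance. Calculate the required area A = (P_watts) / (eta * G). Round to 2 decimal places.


Convert target power to watts: P = 8.9 * 1000 = 8900.0 W
Compute denominator: eta * G = 0.16 * 922 = 147.52
Required area A = P / (eta * G) = 8900.0 / 147.52
A = 60.33 m^2

60.33


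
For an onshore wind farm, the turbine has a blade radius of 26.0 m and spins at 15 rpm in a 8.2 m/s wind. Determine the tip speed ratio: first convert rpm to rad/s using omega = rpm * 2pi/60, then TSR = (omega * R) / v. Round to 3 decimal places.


Convert rotational speed to rad/s:
  omega = 15 * 2 * pi / 60 = 1.5708 rad/s
Compute tip speed:
  v_tip = omega * R = 1.5708 * 26.0 = 40.841 m/s
Tip speed ratio:
  TSR = v_tip / v_wind = 40.841 / 8.2 = 4.981

4.981


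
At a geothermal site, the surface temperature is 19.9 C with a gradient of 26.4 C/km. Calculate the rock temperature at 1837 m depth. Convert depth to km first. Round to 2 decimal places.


Convert depth to km: 1837 / 1000 = 1.837 km
Temperature increase = gradient * depth_km = 26.4 * 1.837 = 48.5 C
Temperature at depth = T_surface + delta_T = 19.9 + 48.5
T = 68.40 C

68.40


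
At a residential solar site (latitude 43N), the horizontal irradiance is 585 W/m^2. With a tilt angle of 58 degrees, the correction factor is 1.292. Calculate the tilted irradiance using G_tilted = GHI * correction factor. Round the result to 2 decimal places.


Identify the given values:
  GHI = 585 W/m^2, tilt correction factor = 1.292
Apply the formula G_tilted = GHI * factor:
  G_tilted = 585 * 1.292
  G_tilted = 755.82 W/m^2

755.82


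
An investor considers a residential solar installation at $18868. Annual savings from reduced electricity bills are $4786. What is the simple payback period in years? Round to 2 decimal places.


Simple payback period = initial cost / annual savings
Payback = 18868 / 4786
Payback = 3.94 years

3.94


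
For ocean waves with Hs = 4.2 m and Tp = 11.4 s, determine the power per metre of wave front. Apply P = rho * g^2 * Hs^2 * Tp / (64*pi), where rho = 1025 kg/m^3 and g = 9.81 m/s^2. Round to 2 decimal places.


Apply wave power formula:
  g^2 = 9.81^2 = 96.2361
  Hs^2 = 4.2^2 = 17.64
  Numerator = rho * g^2 * Hs^2 * Tp = 1025 * 96.2361 * 17.64 * 11.4 = 19836512.13
  Denominator = 64 * pi = 201.0619
  P = 19836512.13 / 201.0619 = 98658.72 W/m

98658.72


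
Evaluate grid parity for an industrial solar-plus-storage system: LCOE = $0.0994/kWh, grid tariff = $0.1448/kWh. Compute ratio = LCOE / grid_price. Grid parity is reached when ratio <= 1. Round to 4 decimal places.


Compare LCOE to grid price:
  LCOE = $0.0994/kWh, Grid price = $0.1448/kWh
  Ratio = LCOE / grid_price = 0.0994 / 0.1448 = 0.6865
  Grid parity achieved (ratio <= 1)? yes

0.6865


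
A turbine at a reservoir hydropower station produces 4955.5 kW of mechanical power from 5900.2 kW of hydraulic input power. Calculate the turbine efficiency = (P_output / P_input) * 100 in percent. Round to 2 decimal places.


Turbine efficiency = (output power / input power) * 100
eta = (4955.5 / 5900.2) * 100
eta = 83.99%

83.99


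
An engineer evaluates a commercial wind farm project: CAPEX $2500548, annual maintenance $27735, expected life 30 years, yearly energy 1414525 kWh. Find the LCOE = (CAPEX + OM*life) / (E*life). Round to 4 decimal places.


Total cost = CAPEX + OM * lifetime = 2500548 + 27735 * 30 = 2500548 + 832050 = 3332598
Total generation = annual * lifetime = 1414525 * 30 = 42435750 kWh
LCOE = 3332598 / 42435750
LCOE = 0.0785 $/kWh

0.0785


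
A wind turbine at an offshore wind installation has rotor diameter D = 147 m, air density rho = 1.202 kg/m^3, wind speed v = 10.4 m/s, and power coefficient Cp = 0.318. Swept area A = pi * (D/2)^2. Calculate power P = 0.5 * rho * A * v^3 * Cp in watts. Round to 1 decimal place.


Step 1 -- Compute swept area:
  A = pi * (D/2)^2 = pi * (147/2)^2 = 16971.67 m^2
Step 2 -- Apply wind power equation:
  P = 0.5 * rho * A * v^3 * Cp
  v^3 = 10.4^3 = 1124.864
  P = 0.5 * 1.202 * 16971.67 * 1124.864 * 0.318
  P = 3648599.2 W

3648599.2


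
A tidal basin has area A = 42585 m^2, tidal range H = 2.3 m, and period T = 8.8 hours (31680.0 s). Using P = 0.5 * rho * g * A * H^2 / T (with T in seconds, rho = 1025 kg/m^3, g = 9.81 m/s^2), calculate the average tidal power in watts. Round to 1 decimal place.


Convert period to seconds: T = 8.8 * 3600 = 31680.0 s
H^2 = 2.3^2 = 5.29
P = 0.5 * rho * g * A * H^2 / T
P = 0.5 * 1025 * 9.81 * 42585 * 5.29 / 31680.0
P = 35751.2 W

35751.2


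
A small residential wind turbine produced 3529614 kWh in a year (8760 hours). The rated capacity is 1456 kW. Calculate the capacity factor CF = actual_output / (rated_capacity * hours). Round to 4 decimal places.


Capacity factor = actual output / maximum possible output
Maximum possible = rated * hours = 1456 * 8760 = 12754560 kWh
CF = 3529614 / 12754560
CF = 0.2767

0.2767


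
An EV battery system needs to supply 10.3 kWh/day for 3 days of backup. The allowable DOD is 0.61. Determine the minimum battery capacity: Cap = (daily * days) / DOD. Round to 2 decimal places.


Total energy needed = daily * days = 10.3 * 3 = 30.9 kWh
Account for depth of discharge:
  Cap = total_energy / DOD = 30.9 / 0.61
  Cap = 50.66 kWh

50.66


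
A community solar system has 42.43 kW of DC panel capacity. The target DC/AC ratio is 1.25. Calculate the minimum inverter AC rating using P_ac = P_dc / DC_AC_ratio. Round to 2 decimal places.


The inverter AC capacity is determined by the DC/AC ratio.
Given: P_dc = 42.43 kW, DC/AC ratio = 1.25
P_ac = P_dc / ratio = 42.43 / 1.25
P_ac = 33.94 kW

33.94


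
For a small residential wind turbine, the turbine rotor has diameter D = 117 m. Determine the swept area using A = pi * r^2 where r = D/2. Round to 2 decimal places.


Compute the rotor radius:
  r = D / 2 = 117 / 2 = 58.5 m
Calculate swept area:
  A = pi * r^2 = pi * 58.5^2
  A = 10751.32 m^2

10751.32


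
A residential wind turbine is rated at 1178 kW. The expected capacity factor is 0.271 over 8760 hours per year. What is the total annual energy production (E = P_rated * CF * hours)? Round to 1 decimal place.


Annual energy = rated_kW * capacity_factor * hours_per_year
Given: P_rated = 1178 kW, CF = 0.271, hours = 8760
E = 1178 * 0.271 * 8760
E = 2796524.9 kWh

2796524.9


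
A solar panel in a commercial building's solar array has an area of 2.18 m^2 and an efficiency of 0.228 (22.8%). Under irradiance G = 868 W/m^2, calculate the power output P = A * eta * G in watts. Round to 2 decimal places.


Use the solar power formula P = A * eta * G.
Given: A = 2.18 m^2, eta = 0.228, G = 868 W/m^2
P = 2.18 * 0.228 * 868
P = 431.43 W

431.43


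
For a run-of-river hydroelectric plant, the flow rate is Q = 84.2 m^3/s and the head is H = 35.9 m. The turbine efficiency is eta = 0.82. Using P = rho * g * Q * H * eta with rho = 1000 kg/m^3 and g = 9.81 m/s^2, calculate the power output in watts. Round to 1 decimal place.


Apply the hydropower formula P = rho * g * Q * H * eta
rho * g = 1000 * 9.81 = 9810.0
P = 9810.0 * 84.2 * 35.9 * 0.82
P = 24315846.9 W

24315846.9


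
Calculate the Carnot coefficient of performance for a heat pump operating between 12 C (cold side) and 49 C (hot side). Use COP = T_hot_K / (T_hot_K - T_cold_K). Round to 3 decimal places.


Convert to Kelvin:
  T_hot = 49 + 273.15 = 322.15 K
  T_cold = 12 + 273.15 = 285.15 K
Apply Carnot COP formula:
  COP = T_hot_K / (T_hot_K - T_cold_K) = 322.15 / 37.0
  COP = 8.707

8.707


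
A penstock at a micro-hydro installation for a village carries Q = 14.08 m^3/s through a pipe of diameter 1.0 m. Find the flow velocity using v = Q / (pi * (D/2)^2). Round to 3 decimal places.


Compute pipe cross-sectional area:
  A = pi * (D/2)^2 = pi * (1.0/2)^2 = 0.7854 m^2
Calculate velocity:
  v = Q / A = 14.08 / 0.7854
  v = 17.927 m/s

17.927


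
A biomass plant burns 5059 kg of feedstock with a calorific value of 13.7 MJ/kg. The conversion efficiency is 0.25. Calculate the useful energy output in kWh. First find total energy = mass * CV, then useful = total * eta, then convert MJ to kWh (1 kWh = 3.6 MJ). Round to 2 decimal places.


Total energy = mass * CV = 5059 * 13.7 = 69308.3 MJ
Useful energy = total * eta = 69308.3 * 0.25 = 17327.08 MJ
Convert to kWh: 17327.08 / 3.6
Useful energy = 4813.08 kWh

4813.08


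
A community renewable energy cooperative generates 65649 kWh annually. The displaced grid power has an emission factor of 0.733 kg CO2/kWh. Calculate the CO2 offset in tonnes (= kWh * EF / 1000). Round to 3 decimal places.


CO2 offset in kg = generation * emission_factor
CO2 offset = 65649 * 0.733 = 48120.72 kg
Convert to tonnes:
  CO2 offset = 48120.72 / 1000 = 48.121 tonnes

48.121


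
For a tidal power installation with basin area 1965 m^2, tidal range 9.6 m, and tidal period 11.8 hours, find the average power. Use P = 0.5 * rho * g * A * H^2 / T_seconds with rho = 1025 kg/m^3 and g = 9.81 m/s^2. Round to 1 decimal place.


Convert period to seconds: T = 11.8 * 3600 = 42480.0 s
H^2 = 9.6^2 = 92.16
P = 0.5 * rho * g * A * H^2 / T
P = 0.5 * 1025 * 9.81 * 1965 * 92.16 / 42480.0
P = 21433.0 W

21433.0


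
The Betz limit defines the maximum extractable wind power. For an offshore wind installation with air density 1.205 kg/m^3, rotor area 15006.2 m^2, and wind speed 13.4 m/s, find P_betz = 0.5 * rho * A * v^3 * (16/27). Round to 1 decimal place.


The Betz coefficient Cp_max = 16/27 = 0.5926
v^3 = 13.4^3 = 2406.104
P_betz = 0.5 * rho * A * v^3 * Cp_max
P_betz = 0.5 * 1.205 * 15006.2 * 2406.104 * 0.5926
P_betz = 12891349.9 W

12891349.9


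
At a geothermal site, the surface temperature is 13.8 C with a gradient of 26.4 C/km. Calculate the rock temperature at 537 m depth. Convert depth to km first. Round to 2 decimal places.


Convert depth to km: 537 / 1000 = 0.537 km
Temperature increase = gradient * depth_km = 26.4 * 0.537 = 14.18 C
Temperature at depth = T_surface + delta_T = 13.8 + 14.18
T = 27.98 C

27.98


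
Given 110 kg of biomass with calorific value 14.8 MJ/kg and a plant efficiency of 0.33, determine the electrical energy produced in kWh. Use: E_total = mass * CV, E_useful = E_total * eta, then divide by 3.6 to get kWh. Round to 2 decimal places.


Total energy = mass * CV = 110 * 14.8 = 1628.0 MJ
Useful energy = total * eta = 1628.0 * 0.33 = 537.24 MJ
Convert to kWh: 537.24 / 3.6
Useful energy = 149.23 kWh

149.23


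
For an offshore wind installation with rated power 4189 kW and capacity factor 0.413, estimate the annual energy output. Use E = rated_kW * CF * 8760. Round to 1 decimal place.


Annual energy = rated_kW * capacity_factor * hours_per_year
Given: P_rated = 4189 kW, CF = 0.413, hours = 8760
E = 4189 * 0.413 * 8760
E = 15155299.3 kWh

15155299.3


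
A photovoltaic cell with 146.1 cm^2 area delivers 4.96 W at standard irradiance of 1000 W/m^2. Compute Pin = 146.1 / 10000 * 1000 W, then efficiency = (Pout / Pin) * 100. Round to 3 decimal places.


First compute the input power:
  Pin = area_cm2 / 10000 * G = 146.1 / 10000 * 1000 = 14.61 W
Then compute efficiency:
  Efficiency = (Pout / Pin) * 100 = (4.96 / 14.61) * 100
  Efficiency = 33.949%

33.949


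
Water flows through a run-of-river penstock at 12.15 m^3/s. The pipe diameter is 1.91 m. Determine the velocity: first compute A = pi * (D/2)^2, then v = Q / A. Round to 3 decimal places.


Compute pipe cross-sectional area:
  A = pi * (D/2)^2 = pi * (1.91/2)^2 = 2.8652 m^2
Calculate velocity:
  v = Q / A = 12.15 / 2.8652
  v = 4.241 m/s

4.241


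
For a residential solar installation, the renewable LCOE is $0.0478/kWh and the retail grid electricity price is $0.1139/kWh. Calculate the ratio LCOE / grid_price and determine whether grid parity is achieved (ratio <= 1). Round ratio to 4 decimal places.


Compare LCOE to grid price:
  LCOE = $0.0478/kWh, Grid price = $0.1139/kWh
  Ratio = LCOE / grid_price = 0.0478 / 0.1139 = 0.4197
  Grid parity achieved (ratio <= 1)? yes

0.4197


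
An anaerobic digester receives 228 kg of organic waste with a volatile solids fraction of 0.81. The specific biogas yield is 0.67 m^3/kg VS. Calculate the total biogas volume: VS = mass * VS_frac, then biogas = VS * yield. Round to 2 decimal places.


Compute volatile solids:
  VS = mass * VS_fraction = 228 * 0.81 = 184.68 kg
Calculate biogas volume:
  Biogas = VS * specific_yield = 184.68 * 0.67
  Biogas = 123.74 m^3

123.74


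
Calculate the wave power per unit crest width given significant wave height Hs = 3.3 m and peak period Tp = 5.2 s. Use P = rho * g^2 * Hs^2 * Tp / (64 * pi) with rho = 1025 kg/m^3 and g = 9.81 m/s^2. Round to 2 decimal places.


Apply wave power formula:
  g^2 = 9.81^2 = 96.2361
  Hs^2 = 3.3^2 = 10.89
  Numerator = rho * g^2 * Hs^2 * Tp = 1025 * 96.2361 * 10.89 * 5.2 = 5585899.32
  Denominator = 64 * pi = 201.0619
  P = 5585899.32 / 201.0619 = 27781.98 W/m

27781.98


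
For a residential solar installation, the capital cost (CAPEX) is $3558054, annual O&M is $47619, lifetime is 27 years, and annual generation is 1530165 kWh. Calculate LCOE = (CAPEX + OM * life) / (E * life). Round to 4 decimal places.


Total cost = CAPEX + OM * lifetime = 3558054 + 47619 * 27 = 3558054 + 1285713 = 4843767
Total generation = annual * lifetime = 1530165 * 27 = 41314455 kWh
LCOE = 4843767 / 41314455
LCOE = 0.1172 $/kWh

0.1172


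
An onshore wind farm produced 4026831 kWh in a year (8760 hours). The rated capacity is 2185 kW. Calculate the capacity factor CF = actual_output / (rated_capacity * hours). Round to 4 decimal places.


Capacity factor = actual output / maximum possible output
Maximum possible = rated * hours = 2185 * 8760 = 19140600 kWh
CF = 4026831 / 19140600
CF = 0.2104

0.2104


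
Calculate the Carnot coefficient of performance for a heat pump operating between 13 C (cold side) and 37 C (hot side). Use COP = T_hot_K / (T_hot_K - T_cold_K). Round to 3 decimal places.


Convert to Kelvin:
  T_hot = 37 + 273.15 = 310.15 K
  T_cold = 13 + 273.15 = 286.15 K
Apply Carnot COP formula:
  COP = T_hot_K / (T_hot_K - T_cold_K) = 310.15 / 24.0
  COP = 12.923

12.923


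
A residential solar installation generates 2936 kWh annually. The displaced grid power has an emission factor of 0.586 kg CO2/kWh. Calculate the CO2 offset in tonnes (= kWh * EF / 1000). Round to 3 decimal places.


CO2 offset in kg = generation * emission_factor
CO2 offset = 2936 * 0.586 = 1720.5 kg
Convert to tonnes:
  CO2 offset = 1720.5 / 1000 = 1.720 tonnes

1.720


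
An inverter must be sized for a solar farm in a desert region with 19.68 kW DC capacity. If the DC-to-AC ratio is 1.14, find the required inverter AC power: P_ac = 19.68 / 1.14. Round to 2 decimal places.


The inverter AC capacity is determined by the DC/AC ratio.
Given: P_dc = 19.68 kW, DC/AC ratio = 1.14
P_ac = P_dc / ratio = 19.68 / 1.14
P_ac = 17.26 kW

17.26


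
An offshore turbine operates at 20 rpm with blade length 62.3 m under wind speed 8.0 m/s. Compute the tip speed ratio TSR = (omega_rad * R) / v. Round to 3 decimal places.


Convert rotational speed to rad/s:
  omega = 20 * 2 * pi / 60 = 2.0944 rad/s
Compute tip speed:
  v_tip = omega * R = 2.0944 * 62.3 = 130.481 m/s
Tip speed ratio:
  TSR = v_tip / v_wind = 130.481 / 8.0 = 16.310

16.310


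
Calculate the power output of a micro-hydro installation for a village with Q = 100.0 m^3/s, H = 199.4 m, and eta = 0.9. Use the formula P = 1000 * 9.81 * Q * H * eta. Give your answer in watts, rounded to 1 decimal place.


Apply the hydropower formula P = rho * g * Q * H * eta
rho * g = 1000 * 9.81 = 9810.0
P = 9810.0 * 100.0 * 199.4 * 0.9
P = 176050260.0 W

176050260.0


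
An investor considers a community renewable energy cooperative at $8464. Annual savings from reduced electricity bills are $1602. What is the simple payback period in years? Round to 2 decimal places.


Simple payback period = initial cost / annual savings
Payback = 8464 / 1602
Payback = 5.28 years

5.28


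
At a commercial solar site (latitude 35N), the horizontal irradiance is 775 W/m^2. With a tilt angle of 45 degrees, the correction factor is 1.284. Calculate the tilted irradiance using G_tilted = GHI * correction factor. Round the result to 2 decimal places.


Identify the given values:
  GHI = 775 W/m^2, tilt correction factor = 1.284
Apply the formula G_tilted = GHI * factor:
  G_tilted = 775 * 1.284
  G_tilted = 995.10 W/m^2

995.10


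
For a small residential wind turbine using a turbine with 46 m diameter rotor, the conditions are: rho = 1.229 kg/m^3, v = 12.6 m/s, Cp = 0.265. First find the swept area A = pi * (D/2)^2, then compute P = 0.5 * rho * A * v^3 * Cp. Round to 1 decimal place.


Step 1 -- Compute swept area:
  A = pi * (D/2)^2 = pi * (46/2)^2 = 1661.9 m^2
Step 2 -- Apply wind power equation:
  P = 0.5 * rho * A * v^3 * Cp
  v^3 = 12.6^3 = 2000.376
  P = 0.5 * 1.229 * 1661.9 * 2000.376 * 0.265
  P = 541358.5 W

541358.5


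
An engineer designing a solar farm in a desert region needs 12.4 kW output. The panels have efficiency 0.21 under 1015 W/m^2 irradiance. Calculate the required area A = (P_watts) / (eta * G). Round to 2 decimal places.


Convert target power to watts: P = 12.4 * 1000 = 12400.0 W
Compute denominator: eta * G = 0.21 * 1015 = 213.15
Required area A = P / (eta * G) = 12400.0 / 213.15
A = 58.17 m^2

58.17


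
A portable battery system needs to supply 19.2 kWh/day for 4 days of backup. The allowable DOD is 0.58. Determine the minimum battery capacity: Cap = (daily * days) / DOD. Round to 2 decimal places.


Total energy needed = daily * days = 19.2 * 4 = 76.8 kWh
Account for depth of discharge:
  Cap = total_energy / DOD = 76.8 / 0.58
  Cap = 132.41 kWh

132.41


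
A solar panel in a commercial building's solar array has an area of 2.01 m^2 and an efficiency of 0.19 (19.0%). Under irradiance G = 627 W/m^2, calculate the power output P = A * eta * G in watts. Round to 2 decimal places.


Use the solar power formula P = A * eta * G.
Given: A = 2.01 m^2, eta = 0.19, G = 627 W/m^2
P = 2.01 * 0.19 * 627
P = 239.45 W

239.45


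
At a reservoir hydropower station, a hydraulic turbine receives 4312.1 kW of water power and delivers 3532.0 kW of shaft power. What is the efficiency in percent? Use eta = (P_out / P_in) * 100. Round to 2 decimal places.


Turbine efficiency = (output power / input power) * 100
eta = (3532.0 / 4312.1) * 100
eta = 81.91%

81.91


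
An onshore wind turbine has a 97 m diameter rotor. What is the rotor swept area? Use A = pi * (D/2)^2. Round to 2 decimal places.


Compute the rotor radius:
  r = D / 2 = 97 / 2 = 48.5 m
Calculate swept area:
  A = pi * r^2 = pi * 48.5^2
  A = 7389.81 m^2

7389.81


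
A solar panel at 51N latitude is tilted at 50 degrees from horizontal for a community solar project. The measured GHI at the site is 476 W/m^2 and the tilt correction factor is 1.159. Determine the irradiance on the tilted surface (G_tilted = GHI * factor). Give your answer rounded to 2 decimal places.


Identify the given values:
  GHI = 476 W/m^2, tilt correction factor = 1.159
Apply the formula G_tilted = GHI * factor:
  G_tilted = 476 * 1.159
  G_tilted = 551.68 W/m^2

551.68


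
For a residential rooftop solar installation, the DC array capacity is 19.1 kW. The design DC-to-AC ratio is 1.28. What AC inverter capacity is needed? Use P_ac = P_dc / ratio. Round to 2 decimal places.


The inverter AC capacity is determined by the DC/AC ratio.
Given: P_dc = 19.1 kW, DC/AC ratio = 1.28
P_ac = P_dc / ratio = 19.1 / 1.28
P_ac = 14.92 kW

14.92


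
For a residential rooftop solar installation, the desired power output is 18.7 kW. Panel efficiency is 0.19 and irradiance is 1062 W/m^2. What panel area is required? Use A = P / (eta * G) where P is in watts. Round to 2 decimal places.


Convert target power to watts: P = 18.7 * 1000 = 18700.0 W
Compute denominator: eta * G = 0.19 * 1062 = 201.78
Required area A = P / (eta * G) = 18700.0 / 201.78
A = 92.68 m^2

92.68


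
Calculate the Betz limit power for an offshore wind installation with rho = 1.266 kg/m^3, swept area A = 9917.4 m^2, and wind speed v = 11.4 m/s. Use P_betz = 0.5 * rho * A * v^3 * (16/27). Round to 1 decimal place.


The Betz coefficient Cp_max = 16/27 = 0.5926
v^3 = 11.4^3 = 1481.544
P_betz = 0.5 * rho * A * v^3 * Cp_max
P_betz = 0.5 * 1.266 * 9917.4 * 1481.544 * 0.5926
P_betz = 5511531.7 W

5511531.7


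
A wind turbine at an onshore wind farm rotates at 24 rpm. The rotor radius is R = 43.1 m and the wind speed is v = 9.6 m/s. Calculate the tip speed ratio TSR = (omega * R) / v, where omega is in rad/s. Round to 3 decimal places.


Convert rotational speed to rad/s:
  omega = 24 * 2 * pi / 60 = 2.5133 rad/s
Compute tip speed:
  v_tip = omega * R = 2.5133 * 43.1 = 108.322 m/s
Tip speed ratio:
  TSR = v_tip / v_wind = 108.322 / 9.6 = 11.284

11.284


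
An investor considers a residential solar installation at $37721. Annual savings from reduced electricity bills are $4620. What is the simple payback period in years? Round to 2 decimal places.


Simple payback period = initial cost / annual savings
Payback = 37721 / 4620
Payback = 8.16 years

8.16


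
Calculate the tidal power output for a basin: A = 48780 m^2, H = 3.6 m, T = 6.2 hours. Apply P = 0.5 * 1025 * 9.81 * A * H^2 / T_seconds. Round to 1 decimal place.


Convert period to seconds: T = 6.2 * 3600 = 22320.0 s
H^2 = 3.6^2 = 12.96
P = 0.5 * rho * g * A * H^2 / T
P = 0.5 * 1025 * 9.81 * 48780 * 12.96 / 22320.0
P = 142401.8 W

142401.8


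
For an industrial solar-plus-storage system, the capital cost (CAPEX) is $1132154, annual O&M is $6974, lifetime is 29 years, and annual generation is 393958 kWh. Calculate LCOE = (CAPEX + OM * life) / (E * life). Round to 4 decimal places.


Total cost = CAPEX + OM * lifetime = 1132154 + 6974 * 29 = 1132154 + 202246 = 1334400
Total generation = annual * lifetime = 393958 * 29 = 11424782 kWh
LCOE = 1334400 / 11424782
LCOE = 0.1168 $/kWh

0.1168


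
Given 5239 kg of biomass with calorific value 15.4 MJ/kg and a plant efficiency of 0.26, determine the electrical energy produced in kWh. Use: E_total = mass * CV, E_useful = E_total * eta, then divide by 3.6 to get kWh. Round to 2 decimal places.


Total energy = mass * CV = 5239 * 15.4 = 80680.6 MJ
Useful energy = total * eta = 80680.6 * 0.26 = 20976.96 MJ
Convert to kWh: 20976.96 / 3.6
Useful energy = 5826.93 kWh

5826.93


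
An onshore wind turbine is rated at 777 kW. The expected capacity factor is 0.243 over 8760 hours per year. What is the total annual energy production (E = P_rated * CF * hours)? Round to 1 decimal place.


Annual energy = rated_kW * capacity_factor * hours_per_year
Given: P_rated = 777 kW, CF = 0.243, hours = 8760
E = 777 * 0.243 * 8760
E = 1653984.4 kWh

1653984.4


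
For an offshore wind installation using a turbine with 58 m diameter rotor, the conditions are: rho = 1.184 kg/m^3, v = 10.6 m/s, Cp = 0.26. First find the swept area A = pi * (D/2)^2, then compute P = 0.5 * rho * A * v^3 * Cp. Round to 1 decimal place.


Step 1 -- Compute swept area:
  A = pi * (D/2)^2 = pi * (58/2)^2 = 2642.08 m^2
Step 2 -- Apply wind power equation:
  P = 0.5 * rho * A * v^3 * Cp
  v^3 = 10.6^3 = 1191.016
  P = 0.5 * 1.184 * 2642.08 * 1191.016 * 0.26
  P = 484349.1 W

484349.1


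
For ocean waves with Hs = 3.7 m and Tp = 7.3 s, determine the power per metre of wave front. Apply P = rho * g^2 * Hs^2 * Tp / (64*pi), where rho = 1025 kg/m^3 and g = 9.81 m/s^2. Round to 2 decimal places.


Apply wave power formula:
  g^2 = 9.81^2 = 96.2361
  Hs^2 = 3.7^2 = 13.69
  Numerator = rho * g^2 * Hs^2 * Tp = 1025 * 96.2361 * 13.69 * 7.3 = 9857985.8
  Denominator = 64 * pi = 201.0619
  P = 9857985.8 / 201.0619 = 49029.60 W/m

49029.60


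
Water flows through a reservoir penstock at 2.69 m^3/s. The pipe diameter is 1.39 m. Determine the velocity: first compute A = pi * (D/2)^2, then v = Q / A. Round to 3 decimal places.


Compute pipe cross-sectional area:
  A = pi * (D/2)^2 = pi * (1.39/2)^2 = 1.5175 m^2
Calculate velocity:
  v = Q / A = 2.69 / 1.5175
  v = 1.773 m/s

1.773


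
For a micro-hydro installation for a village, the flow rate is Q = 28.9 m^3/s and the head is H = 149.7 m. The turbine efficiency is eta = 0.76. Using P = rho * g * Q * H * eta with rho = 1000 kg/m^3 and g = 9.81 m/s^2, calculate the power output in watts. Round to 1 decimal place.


Apply the hydropower formula P = rho * g * Q * H * eta
rho * g = 1000 * 9.81 = 9810.0
P = 9810.0 * 28.9 * 149.7 * 0.76
P = 32255385.9 W

32255385.9


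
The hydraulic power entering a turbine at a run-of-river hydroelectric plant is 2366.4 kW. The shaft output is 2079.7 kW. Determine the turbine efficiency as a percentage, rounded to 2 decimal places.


Turbine efficiency = (output power / input power) * 100
eta = (2079.7 / 2366.4) * 100
eta = 87.88%

87.88


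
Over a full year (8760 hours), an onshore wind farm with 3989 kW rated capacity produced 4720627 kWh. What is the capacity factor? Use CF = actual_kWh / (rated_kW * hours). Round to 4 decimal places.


Capacity factor = actual output / maximum possible output
Maximum possible = rated * hours = 3989 * 8760 = 34943640 kWh
CF = 4720627 / 34943640
CF = 0.1351

0.1351


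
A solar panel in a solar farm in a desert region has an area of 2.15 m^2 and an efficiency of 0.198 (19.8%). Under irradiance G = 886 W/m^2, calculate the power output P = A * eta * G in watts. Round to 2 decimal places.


Use the solar power formula P = A * eta * G.
Given: A = 2.15 m^2, eta = 0.198, G = 886 W/m^2
P = 2.15 * 0.198 * 886
P = 377.17 W

377.17
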